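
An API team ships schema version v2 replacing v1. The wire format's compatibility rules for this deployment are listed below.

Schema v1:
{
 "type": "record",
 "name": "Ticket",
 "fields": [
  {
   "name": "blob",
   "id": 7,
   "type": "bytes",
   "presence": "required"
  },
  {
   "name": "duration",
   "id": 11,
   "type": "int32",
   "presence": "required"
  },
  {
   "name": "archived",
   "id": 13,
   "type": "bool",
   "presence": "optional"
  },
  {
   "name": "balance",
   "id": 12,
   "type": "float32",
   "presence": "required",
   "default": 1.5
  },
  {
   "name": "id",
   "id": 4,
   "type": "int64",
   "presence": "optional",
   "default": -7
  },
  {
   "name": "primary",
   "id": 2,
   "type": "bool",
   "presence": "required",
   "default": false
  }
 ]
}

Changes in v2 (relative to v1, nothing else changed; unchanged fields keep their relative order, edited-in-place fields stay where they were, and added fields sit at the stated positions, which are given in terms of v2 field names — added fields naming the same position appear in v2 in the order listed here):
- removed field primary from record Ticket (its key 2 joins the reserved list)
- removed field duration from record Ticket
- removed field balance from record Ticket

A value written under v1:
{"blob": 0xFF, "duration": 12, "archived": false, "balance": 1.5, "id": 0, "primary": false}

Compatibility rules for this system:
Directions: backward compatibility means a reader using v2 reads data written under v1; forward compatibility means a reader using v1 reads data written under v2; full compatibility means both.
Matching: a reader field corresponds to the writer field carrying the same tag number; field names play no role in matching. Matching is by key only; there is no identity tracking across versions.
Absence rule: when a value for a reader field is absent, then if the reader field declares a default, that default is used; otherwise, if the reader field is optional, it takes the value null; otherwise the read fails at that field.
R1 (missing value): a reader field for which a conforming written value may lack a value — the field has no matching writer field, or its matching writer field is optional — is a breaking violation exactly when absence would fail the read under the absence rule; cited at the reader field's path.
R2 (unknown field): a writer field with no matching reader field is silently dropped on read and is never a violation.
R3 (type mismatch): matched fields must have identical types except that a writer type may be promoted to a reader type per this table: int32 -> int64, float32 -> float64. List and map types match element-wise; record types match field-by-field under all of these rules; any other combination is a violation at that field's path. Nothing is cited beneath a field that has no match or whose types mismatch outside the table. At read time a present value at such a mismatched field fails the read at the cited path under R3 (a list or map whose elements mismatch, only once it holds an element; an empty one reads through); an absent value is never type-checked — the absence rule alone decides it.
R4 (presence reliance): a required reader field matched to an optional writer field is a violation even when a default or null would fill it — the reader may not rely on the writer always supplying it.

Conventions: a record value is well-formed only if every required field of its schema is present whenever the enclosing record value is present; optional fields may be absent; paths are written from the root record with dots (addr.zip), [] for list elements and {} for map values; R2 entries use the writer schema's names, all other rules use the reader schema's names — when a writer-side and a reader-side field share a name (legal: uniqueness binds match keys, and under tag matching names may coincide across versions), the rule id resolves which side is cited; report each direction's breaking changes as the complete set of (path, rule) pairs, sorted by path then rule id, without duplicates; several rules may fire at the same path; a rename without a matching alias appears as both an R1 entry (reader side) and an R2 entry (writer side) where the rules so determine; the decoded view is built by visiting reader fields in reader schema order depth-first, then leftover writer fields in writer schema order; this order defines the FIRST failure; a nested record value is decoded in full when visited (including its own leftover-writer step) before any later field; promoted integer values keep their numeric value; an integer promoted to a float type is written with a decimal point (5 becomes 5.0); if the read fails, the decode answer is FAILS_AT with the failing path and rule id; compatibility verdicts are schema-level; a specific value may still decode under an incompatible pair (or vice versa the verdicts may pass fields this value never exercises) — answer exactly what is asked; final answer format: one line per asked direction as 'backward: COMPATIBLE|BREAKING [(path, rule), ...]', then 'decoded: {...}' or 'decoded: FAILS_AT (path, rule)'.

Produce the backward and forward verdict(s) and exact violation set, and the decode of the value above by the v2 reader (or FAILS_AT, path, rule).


arrows below run writer -> reader for Ticket
checking backward for Ticket: reader v2 against writer v1:
  blob: paired with writer blob (bytes -> bytes; writer required)
  archived: paired with writer archived (bool -> bool; writer optional)
  id: paired with writer id (int64 -> int64; writer optional)
  writer duration: unknown to reader
  writer balance: unknown to reader
  writer primary: unknown to reader
  => backward: COMPATIBLE
checking forward for Ticket: reader v1 against writer v2:
  blob: paired with writer blob (bytes -> bytes; writer required)
  no writer field matches reader duration
  archived: paired with writer archived (bool -> bool; writer optional)
  no writer field matches reader balance
  id: paired with writer id (int64 -> int64; writer optional)
  no writer field matches reader primary
  rule R1 violated at duration
  => forward verdict for Ticket: BREAKING, 1 violation(s)
decode walk for Ticket under reader schema v2:
  blob := 0xFF
  archived := false
  id := 0
  writer duration: unmatched, discarded
  writer balance: unmatched, discarded
  writer primary: unmatched, discarded
  => decoded: {"blob": 0xFF, "archived": false, "id": 0}

backward: COMPATIBLE []; forward: BREAKING [(duration, R1)]; decoded: {"blob": 0xFF, "archived": false, "id": 0}


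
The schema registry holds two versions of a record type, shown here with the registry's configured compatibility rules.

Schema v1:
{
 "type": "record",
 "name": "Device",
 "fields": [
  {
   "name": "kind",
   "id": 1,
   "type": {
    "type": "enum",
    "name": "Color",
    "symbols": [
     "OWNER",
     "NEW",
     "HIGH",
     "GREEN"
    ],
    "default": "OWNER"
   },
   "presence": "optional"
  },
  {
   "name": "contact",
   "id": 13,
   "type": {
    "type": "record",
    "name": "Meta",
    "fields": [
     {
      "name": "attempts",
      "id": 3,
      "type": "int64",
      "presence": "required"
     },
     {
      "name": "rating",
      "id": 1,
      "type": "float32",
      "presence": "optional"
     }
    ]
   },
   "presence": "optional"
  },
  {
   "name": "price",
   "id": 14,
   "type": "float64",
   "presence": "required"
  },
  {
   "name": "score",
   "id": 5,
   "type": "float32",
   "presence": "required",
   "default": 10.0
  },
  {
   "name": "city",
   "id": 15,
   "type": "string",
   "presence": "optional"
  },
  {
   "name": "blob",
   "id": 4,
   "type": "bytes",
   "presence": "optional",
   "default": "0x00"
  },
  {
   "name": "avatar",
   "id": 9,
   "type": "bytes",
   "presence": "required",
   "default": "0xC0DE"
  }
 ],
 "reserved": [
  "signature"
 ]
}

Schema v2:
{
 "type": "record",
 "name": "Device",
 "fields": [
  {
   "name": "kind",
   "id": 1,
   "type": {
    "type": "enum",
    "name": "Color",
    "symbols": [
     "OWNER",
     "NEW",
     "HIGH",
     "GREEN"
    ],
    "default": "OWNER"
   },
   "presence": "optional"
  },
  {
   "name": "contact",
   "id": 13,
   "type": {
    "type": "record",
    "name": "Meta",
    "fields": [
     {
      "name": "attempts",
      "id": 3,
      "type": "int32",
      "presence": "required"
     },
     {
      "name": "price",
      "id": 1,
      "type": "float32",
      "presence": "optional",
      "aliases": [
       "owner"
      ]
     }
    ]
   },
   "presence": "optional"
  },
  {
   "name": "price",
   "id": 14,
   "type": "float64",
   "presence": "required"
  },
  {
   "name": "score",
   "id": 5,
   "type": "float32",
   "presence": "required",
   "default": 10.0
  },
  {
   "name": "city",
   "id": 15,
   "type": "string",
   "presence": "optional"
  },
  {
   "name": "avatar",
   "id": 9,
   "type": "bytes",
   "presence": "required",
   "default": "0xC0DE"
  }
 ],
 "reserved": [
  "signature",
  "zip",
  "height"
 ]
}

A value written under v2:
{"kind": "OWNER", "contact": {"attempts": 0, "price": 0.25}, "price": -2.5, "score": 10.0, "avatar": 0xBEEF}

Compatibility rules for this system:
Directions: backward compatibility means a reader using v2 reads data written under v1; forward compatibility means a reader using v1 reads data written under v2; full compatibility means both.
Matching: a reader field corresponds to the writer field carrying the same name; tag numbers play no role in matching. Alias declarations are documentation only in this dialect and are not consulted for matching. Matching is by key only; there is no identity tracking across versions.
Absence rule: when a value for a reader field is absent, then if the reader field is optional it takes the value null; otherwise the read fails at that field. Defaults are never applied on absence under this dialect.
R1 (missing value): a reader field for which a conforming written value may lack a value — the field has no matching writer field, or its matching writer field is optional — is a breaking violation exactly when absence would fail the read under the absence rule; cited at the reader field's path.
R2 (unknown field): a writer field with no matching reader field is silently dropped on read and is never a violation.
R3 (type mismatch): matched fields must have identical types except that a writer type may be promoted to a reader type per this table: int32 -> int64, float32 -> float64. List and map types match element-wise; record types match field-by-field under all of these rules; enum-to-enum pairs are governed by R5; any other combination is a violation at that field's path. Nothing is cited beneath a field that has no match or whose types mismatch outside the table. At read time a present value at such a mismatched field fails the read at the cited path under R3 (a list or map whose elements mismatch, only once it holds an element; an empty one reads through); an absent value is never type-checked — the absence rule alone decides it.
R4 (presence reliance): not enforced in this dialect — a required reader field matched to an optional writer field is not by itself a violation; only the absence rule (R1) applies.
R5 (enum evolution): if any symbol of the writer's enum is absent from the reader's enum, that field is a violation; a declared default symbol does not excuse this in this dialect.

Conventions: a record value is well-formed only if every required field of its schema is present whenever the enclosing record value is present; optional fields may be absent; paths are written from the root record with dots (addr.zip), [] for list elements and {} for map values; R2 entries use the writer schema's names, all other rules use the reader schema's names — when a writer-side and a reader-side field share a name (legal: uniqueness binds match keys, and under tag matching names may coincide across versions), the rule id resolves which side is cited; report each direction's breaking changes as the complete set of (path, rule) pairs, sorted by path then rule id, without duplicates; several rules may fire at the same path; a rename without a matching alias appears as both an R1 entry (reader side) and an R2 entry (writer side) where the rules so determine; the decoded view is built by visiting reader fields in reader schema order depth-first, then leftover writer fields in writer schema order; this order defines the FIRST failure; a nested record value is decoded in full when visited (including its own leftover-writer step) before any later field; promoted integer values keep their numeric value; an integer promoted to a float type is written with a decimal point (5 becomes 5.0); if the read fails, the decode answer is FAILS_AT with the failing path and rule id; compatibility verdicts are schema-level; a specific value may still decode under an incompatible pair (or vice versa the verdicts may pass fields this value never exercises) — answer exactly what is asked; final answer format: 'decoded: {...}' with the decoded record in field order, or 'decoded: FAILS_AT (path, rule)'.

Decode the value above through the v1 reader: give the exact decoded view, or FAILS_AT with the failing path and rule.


decoded: {"kind": "OWNER", "contact": {"attempts": 0, "rating": null}, "price": -2.5, "score": 10.0, "city": null, "blob": null, "avatar": 0xBEEF}

arrows below run writer -> reader for Device
decode (reader v1):
  kind := "OWNER"
  contact.attempts := 0 (int32 -> int64)
  contact.rating := null (not supplied -> null)
  writer contact.price: unmatched, discarded
  price := -2.5
  score := 10.0
  city := null (not supplied -> null)
  blob := null (not supplied -> null)
  avatar := 0xBEEF
  => decoded: {"kind": "OWNER", "contact": {"attempts": 0, "rating": null}, "price": -2.5, "score": 10.0, "city": null, "blob": null, "avatar": 0xBEEF}
the other Device changes do not affect what is asked:
  field attempts in record Meta: type int64 changed to int32 -> shifts the Device verdicts, not this decode
  removed field blob from record Device -> inert under this dialect — no rule fires on Device and the result does not move


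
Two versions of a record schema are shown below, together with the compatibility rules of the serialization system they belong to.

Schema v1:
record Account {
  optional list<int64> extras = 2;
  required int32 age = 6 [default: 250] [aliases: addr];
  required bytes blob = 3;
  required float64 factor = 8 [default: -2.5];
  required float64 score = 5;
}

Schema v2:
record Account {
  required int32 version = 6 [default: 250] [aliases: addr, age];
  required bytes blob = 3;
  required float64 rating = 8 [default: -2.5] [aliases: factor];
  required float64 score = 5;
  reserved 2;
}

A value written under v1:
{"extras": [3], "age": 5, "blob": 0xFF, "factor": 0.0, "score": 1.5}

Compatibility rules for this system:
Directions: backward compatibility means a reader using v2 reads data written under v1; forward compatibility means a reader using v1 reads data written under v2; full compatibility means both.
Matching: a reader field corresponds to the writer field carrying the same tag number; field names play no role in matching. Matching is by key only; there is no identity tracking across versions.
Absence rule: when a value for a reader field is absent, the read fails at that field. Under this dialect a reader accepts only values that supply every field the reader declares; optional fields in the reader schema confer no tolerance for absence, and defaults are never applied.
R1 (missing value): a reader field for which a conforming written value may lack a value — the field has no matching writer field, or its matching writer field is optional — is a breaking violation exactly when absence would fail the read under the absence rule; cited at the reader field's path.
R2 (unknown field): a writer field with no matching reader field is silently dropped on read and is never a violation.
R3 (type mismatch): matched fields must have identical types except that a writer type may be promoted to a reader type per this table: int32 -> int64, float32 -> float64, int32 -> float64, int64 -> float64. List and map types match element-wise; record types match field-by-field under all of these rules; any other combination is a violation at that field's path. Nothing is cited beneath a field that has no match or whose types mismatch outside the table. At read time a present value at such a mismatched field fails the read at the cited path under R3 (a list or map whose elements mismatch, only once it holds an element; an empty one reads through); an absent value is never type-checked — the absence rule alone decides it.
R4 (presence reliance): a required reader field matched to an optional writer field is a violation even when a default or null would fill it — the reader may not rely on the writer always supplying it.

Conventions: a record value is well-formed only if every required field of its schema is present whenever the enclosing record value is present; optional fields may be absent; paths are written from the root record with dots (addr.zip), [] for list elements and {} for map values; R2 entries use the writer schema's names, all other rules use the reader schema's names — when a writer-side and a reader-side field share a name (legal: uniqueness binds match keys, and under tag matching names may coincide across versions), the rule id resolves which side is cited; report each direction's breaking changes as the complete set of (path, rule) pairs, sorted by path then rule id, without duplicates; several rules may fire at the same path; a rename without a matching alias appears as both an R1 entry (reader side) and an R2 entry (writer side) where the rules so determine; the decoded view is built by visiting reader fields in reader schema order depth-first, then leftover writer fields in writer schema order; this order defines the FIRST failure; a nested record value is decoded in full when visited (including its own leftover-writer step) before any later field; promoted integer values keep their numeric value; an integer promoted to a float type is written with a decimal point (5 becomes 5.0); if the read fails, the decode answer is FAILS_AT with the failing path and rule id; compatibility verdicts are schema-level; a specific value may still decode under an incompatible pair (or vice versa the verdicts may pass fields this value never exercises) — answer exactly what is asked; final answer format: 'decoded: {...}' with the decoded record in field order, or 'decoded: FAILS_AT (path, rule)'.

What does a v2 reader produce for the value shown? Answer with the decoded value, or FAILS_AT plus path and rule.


arrows below run writer -> reader for Account
decoding the Account value with the v2 reader:
  version := 5 (from writer age)
  blob := 0xFF
  rating := 0.0 (from writer factor)
  score := 1.5
  writer extras: unknown -> dropped
  => decoded: {"version": 5, "blob": 0xFF, "rating": 0.0, "score": 1.5}

decoded: {"version": 5, "blob": 0xFF, "rating": 0.0, "score": 1.5}


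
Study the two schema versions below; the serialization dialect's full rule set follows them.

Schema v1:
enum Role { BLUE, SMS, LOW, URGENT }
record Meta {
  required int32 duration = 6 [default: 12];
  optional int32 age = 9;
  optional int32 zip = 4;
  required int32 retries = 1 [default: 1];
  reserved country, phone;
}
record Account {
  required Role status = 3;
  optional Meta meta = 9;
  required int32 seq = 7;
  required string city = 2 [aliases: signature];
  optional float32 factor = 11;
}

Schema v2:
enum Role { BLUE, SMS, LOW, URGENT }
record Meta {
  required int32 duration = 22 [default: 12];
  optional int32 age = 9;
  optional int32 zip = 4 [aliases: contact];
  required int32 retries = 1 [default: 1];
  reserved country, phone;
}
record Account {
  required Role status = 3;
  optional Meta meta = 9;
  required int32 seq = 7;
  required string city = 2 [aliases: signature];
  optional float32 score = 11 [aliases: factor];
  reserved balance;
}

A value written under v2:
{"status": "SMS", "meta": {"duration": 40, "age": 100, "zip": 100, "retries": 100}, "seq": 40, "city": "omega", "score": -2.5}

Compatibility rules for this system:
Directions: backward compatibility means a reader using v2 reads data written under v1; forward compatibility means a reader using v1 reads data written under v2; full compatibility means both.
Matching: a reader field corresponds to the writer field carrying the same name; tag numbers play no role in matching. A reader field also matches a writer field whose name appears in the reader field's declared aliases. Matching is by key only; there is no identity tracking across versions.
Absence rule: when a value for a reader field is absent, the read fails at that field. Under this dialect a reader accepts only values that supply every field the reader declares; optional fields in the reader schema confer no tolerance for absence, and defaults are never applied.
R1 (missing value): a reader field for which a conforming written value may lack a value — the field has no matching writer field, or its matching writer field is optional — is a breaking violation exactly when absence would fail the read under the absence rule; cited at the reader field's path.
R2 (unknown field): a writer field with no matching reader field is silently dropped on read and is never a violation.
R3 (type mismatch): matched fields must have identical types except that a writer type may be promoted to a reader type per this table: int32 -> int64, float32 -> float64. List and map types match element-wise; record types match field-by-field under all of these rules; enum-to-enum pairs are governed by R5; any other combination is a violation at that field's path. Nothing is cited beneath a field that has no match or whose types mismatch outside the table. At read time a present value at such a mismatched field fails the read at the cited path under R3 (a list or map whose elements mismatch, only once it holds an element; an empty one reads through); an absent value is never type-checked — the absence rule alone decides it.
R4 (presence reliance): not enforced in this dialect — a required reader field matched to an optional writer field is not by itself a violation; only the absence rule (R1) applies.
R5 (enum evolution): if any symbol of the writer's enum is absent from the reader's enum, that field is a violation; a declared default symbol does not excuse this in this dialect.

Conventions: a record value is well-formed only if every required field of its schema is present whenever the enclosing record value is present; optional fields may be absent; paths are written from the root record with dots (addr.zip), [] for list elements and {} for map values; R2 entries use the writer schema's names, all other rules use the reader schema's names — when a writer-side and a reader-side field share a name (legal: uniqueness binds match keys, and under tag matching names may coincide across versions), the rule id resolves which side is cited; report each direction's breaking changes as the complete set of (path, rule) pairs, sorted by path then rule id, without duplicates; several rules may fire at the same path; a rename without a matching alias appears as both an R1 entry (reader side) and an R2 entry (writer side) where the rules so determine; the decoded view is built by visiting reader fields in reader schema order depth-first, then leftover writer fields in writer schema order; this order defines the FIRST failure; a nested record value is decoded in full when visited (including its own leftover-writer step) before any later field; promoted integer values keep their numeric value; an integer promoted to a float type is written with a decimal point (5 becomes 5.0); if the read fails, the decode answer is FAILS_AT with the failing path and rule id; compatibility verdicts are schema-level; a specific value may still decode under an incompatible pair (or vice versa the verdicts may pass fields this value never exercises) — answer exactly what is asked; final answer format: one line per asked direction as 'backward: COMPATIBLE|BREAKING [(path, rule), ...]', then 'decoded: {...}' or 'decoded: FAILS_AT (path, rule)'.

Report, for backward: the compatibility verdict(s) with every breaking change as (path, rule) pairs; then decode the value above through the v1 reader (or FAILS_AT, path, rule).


backward: BREAKING [(meta, R1), (meta.age, R1), (meta.zip, R1), (score, R1)]; decoded: FAILS_AT (factor, R1)

each type pair in Account: writer, then reader
backward for Account (reader v2, writer v1):
  status: paired with writer status (Role -> Role; writer required)
  meta: paired with writer meta (Meta -> Meta; writer optional)
  seq: paired with writer seq (int32 -> int32; writer required)
  city: paired with writer city (string -> string; writer required)
  score: paired with writer factor (float32 -> float32; writer optional)
  meta.duration: paired with writer meta.duration (int32 -> int32; writer required)
  meta.age: paired with writer meta.age (int32 -> int32; writer optional)
  meta.zip: paired with writer meta.zip (int32 -> int32; writer optional)
  meta.retries: paired with writer meta.retries (int32 -> int32; writer required)
  R1 fires at meta
  R1 fires at meta.age
  R1 fires at meta.zip
  R1 fires at score
  => backward: BREAKING (4)
decode walk for Account under reader schema v1:
  status := "SMS"
  meta.duration := 40
  meta.age := 100
  meta.zip := 100
  meta.retries := 100
  seq := 40
  city := "omega"
  read fails at factor under R1 (no fill)
  => FAILS_AT (factor, R1)
ruling out the remaining Account differences:
  field duration in record Meta: tag 6 changed to 22 -> fires no rule on Account, leaving the asked answer as it is


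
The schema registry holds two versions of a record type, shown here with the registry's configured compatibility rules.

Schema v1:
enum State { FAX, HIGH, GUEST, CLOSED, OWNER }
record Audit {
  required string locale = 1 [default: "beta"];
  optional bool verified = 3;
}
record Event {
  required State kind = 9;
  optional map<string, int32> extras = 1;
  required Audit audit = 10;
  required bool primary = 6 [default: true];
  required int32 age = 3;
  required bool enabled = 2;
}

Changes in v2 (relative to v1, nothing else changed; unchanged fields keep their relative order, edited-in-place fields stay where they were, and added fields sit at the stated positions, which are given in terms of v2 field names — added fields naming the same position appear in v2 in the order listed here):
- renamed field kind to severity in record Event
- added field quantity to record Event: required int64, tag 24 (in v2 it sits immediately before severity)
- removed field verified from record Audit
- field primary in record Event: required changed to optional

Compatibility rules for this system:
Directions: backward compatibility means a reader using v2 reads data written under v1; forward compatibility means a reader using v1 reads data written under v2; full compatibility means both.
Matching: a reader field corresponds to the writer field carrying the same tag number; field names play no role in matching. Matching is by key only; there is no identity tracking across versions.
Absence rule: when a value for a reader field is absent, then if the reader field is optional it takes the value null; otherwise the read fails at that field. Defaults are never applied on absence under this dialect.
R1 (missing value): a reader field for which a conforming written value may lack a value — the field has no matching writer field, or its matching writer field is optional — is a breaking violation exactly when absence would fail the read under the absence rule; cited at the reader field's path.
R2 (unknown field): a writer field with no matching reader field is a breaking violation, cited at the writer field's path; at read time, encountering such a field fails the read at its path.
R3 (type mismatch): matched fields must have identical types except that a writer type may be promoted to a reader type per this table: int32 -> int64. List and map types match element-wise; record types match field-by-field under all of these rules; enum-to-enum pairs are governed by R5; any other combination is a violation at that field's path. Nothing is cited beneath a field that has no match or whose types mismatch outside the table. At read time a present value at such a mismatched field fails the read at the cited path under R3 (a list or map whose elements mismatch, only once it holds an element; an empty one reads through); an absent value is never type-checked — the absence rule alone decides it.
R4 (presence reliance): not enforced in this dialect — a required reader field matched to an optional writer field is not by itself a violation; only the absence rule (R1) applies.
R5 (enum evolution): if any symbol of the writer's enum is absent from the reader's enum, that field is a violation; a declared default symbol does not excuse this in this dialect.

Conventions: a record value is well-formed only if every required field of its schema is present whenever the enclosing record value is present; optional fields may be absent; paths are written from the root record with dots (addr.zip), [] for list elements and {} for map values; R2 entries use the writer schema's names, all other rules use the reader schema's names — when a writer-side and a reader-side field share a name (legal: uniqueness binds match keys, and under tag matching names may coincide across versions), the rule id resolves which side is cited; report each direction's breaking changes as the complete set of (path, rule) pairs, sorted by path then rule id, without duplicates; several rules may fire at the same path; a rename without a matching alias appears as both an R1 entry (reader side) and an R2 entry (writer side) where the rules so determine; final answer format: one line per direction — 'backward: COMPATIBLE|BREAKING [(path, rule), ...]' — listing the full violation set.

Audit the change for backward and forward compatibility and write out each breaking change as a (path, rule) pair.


backward: BREAKING [(audit.verified, R2), (quantity, R1)]; forward: BREAKING [(primary, R1), (quantity, R2)]

the writer's type comes first in each Event pair
backward pass over Event, reader schema v2, writer schema v1:
  quantity: no writer-side match
  severity <- kind (State -> State, writer required)
  extras <- extras (map<string, int32> -> map<string, int32>, writer optional)
  audit <- audit (Audit -> Audit, writer required)
  primary <- primary (bool -> bool, writer required)
  age <- age (int32 -> int32, writer required)
  enabled <- enabled (bool -> bool, writer required)
  audit.locale <- audit.locale (string -> string, writer required)
  writer audit.verified: unknown to reader
  rule R2 violated at audit.verified
  rule R1 violated at quantity
  => backward: BREAKING (2)
forward pass over Event, reader schema v1, writer schema v2:
  kind <- severity (State -> State, writer required)
  extras <- extras (map<string, int32> -> map<string, int32>, writer optional)
  audit <- audit (Audit -> Audit, writer required)
  primary <- primary (bool -> bool, writer optional)
  age <- age (int32 -> int32, writer required)
  enabled <- enabled (bool -> bool, writer required)
  writer quantity: unknown to reader
  audit.locale <- audit.locale (string -> string, writer required)
  audit.verified: no writer-side match
  rule R1 violated at primary
  rule R2 violated at quantity
  => forward: BREAKING (2)


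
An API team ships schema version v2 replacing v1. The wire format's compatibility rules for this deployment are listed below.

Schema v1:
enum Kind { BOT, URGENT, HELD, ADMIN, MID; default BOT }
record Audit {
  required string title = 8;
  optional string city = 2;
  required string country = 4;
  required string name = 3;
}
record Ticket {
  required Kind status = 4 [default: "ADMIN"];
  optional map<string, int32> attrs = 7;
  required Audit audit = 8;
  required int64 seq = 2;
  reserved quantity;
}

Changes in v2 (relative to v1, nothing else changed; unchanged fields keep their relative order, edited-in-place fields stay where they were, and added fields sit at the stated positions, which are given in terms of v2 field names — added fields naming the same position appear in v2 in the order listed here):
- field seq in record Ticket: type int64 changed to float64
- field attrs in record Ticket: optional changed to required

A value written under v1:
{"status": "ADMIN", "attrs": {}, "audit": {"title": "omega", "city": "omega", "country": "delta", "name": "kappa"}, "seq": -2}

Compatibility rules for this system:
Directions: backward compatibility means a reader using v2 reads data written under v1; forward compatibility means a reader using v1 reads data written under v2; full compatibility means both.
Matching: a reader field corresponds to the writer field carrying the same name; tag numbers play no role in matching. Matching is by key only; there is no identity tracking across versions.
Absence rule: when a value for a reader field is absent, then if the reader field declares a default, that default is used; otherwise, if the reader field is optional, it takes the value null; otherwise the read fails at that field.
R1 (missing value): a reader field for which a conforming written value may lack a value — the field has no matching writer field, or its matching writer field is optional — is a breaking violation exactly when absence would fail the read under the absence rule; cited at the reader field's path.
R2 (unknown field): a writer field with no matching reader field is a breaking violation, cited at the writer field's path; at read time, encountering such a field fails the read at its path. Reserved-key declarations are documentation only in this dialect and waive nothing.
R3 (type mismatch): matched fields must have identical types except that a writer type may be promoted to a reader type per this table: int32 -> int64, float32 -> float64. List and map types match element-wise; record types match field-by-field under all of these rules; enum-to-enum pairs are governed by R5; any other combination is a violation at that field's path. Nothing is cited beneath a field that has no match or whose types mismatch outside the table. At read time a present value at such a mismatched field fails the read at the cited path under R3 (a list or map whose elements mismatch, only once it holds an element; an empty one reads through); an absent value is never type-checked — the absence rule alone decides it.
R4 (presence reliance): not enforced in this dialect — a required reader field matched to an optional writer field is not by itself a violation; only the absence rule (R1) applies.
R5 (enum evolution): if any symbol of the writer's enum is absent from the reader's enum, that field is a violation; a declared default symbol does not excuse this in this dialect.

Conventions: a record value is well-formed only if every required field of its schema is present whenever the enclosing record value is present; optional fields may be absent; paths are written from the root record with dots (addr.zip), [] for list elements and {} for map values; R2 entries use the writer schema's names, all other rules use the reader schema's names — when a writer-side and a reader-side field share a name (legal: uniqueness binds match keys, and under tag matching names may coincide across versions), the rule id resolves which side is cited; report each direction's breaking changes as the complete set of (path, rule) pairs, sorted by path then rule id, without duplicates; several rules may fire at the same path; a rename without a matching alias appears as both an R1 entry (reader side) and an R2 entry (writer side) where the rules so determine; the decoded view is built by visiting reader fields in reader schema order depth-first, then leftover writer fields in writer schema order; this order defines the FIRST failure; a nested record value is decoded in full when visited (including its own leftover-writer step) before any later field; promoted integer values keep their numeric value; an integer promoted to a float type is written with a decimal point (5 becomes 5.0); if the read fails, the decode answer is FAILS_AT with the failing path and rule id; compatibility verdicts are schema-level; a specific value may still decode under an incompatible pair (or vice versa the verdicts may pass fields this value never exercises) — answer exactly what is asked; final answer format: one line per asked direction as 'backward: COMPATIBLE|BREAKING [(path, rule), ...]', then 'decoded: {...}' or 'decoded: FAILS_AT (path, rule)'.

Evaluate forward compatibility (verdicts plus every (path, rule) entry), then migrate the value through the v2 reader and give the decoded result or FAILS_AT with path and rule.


each type pair in Ticket: writer, then reader
checking forward for Ticket: reader v1 against writer v2:
  writer required, Kind -> Kind: reader status maps from writer status
  writer required, map<string, int32> -> map<string, int32>: reader attrs maps from writer attrs
  writer required, Audit -> Audit: reader audit maps from writer audit
  writer required, float64 -> int64: reader seq maps from writer seq
  writer required, string -> string: reader audit.title maps from writer audit.title
  writer optional, string -> string: reader audit.city maps from writer audit.city
  writer required, string -> string: reader audit.country maps from writer audit.country
  writer required, string -> string: reader audit.name maps from writer audit.name
  breaking: (seq, R3)
  => 1 violation(s): forward is BREAKING for Ticket
decode (reader v2):
  status := "ADMIN"
  attrs := {}
  audit.title := "omega"
  audit.city := "omega"
  audit.country := "delta"
  audit.name := "kappa"
  read fails at seq under R3
  => FAILS_AT (seq, R3)
the rest of the Ticket diff is inert for this question:
  field attrs in record Ticket: optional changed to required -> its effect on Ticket is confined to the backward direction, not asked

forward: BREAKING [(seq, R3)]; decoded: FAILS_AT (seq, R3)


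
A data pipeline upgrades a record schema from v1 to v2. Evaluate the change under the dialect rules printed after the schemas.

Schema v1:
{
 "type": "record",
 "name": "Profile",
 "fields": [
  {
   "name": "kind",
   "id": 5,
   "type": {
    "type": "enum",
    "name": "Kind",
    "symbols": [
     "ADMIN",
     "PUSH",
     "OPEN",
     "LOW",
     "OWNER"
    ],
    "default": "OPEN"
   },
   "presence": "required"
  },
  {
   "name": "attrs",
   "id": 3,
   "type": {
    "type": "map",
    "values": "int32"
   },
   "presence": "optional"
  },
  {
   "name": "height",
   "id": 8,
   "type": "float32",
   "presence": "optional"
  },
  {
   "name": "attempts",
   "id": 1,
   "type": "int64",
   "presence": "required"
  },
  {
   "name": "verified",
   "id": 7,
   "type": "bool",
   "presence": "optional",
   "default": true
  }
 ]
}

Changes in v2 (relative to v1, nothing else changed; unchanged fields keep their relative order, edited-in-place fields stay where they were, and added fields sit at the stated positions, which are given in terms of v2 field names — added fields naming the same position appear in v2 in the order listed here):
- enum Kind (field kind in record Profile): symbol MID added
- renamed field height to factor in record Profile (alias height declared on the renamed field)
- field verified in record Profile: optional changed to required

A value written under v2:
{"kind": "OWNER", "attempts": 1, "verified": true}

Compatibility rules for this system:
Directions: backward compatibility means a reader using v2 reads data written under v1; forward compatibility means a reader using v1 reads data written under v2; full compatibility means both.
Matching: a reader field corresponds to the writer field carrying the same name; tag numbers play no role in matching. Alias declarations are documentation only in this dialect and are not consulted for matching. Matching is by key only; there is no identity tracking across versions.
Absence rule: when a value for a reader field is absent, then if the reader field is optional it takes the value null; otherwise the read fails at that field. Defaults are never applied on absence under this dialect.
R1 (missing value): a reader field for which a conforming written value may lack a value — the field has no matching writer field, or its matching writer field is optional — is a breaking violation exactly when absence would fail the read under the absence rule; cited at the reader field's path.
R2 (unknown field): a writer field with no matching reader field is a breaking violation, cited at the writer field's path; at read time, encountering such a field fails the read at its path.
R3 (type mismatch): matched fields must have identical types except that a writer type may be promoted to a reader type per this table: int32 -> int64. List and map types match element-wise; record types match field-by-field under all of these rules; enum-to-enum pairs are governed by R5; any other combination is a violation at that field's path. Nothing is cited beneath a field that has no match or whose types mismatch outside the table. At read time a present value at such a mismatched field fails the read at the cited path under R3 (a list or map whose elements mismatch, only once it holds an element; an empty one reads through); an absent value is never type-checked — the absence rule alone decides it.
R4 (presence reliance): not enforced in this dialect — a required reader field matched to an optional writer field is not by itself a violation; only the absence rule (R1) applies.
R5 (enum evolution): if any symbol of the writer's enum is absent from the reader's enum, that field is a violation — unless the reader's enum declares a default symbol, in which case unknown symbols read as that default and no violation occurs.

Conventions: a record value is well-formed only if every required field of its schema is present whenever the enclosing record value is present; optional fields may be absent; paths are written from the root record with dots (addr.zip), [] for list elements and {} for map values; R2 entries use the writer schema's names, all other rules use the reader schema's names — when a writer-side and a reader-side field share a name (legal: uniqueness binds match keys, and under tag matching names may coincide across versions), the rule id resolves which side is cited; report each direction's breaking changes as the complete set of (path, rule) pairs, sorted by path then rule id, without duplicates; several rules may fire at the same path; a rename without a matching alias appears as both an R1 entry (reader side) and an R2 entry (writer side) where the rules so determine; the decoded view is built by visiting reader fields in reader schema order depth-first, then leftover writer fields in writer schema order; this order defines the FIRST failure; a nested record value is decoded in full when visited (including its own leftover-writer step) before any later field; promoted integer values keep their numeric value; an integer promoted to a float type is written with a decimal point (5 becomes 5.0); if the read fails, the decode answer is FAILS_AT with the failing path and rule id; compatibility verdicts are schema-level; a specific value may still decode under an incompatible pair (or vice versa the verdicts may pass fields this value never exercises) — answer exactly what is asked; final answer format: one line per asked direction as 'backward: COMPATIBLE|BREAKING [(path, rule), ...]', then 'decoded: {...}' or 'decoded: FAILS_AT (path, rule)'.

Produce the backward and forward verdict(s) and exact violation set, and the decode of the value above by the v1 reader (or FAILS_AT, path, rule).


the writer's type comes first in each Profile pair
backward on Profile — v2 reading data written by v1:
  writer required, Kind -> Kind: reader kind maps from writer kind
  writer optional, map<string, int32> -> map<string, int32>: reader attrs maps from writer attrs
  no writer field matches reader factor
  writer required, int64 -> int64: reader attempts maps from writer attempts
  writer optional, bool -> bool: reader verified maps from writer verified
  height (writer side), unknown to reader
  R2 fires at height
  R1 fires at verified
  => backward: BREAKING (2)
forward on Profile — v1 reading data written by v2:
  writer required, Kind -> Kind: reader kind maps from writer kind
  writer optional, map<string, int32> -> map<string, int32>: reader attrs maps from writer attrs
  no writer field matches reader height
  writer required, int64 -> int64: reader attempts maps from writer attempts
  writer required, bool -> bool: reader verified maps from writer verified
  factor (writer side), unknown to reader
  R2 fires at factor
  => forward: BREAKING (1)
migrating the Profile value to v1:
  kind := "OWNER"
  attrs := null (absent, optional -> null)
  height := null (absent, optional -> null)
  attempts := 1
  verified := true
  => decoded: {"kind": "OWNER", "attrs": null, "height": null, "attempts": 1, "verified": true}

backward: BREAKING [(height, R2), (verified, R1)]; forward: BREAKING [(factor, R2)]; decoded: {"kind": "OWNER", "attrs": null, "height": null, "attempts": 1, "verified": true}
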